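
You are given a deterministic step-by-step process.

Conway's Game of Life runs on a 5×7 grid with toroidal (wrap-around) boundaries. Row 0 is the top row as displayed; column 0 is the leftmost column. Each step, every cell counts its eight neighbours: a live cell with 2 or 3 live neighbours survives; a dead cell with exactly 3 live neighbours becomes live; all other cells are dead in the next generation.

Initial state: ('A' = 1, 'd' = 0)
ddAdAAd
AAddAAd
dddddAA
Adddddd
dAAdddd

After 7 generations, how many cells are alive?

0) ddAdAAd
AAddAAd
dddddAA
Adddddd
dAAdddd
1) AdAdAAA
AAdAddd
dAddAAd
AAddddA
dAAAddd
2) ddddAAA
dddAddd
ddddAAd
dddAAAA
dddAAdd
3) dddddAd
dddAddA
ddddddA
ddddddA
ddddddd
4) ddddddd
dddddAA
AddddAA
ddddddd
ddddddd
5) ddddddd
AddddAd
AddddAd
ddddddA
ddddddd
6) ddddddd
ddddddd
AddddAd
ddddddA
ddddddd
7) ddddddd
ddddddd
ddddddA
ddddddA
ddddddd

2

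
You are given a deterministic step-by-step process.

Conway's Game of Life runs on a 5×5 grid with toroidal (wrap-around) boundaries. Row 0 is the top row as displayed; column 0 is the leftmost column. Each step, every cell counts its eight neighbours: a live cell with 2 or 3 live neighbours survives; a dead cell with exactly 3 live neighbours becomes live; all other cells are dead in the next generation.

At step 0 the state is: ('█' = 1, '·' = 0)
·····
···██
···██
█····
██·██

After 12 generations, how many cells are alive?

6

step 0: ·····
···██
···██
█····
██·██
step 1: ··█··
···██
█··█·
·██··
██··█
step 2: ·██··
··███
██·█·
··██·
█··█·
step 3: ██···
····█
██···
█··█·
···██
step 4: █··█·
····█
██···
████·
·███·
step 5: ██·█·
·█··█
···█·
···█·
·····
step 6: ███·█
·█·██
··███
·····
··█·█
step 7: ·····
·····
█·█·█
··█·█
··█·█
step 8: ·····
·····
██··█
··█·█
·····
step 9: ·····
█····
██·██
·█·██
·····
step 10: ·····
██···
·█·█·
·█·█·
·····
step 11: ·····
███··
·█··█
·····
·····
step 12: ·█···
███··
·██··
·····
·····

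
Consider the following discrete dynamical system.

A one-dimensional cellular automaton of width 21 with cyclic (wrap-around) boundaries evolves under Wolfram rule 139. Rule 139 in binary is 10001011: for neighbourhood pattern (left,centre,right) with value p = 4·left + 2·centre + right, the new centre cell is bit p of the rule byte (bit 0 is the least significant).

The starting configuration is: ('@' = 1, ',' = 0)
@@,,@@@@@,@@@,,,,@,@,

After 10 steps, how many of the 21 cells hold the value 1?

13

[0] @@,,@@@@@,@@@,,,,@,@,
[1] @,,@@@@@,,@@,,@@@,,,,
[2] ,,@@@@@,,@@,,@@@,,@@@
[3] ,@@@@@,,@@,,@@@,,@@@,
[4] @@@@@,,@@,,@@@,,@@@,,
[5] @@@@,,@@,,@@@,,@@@,,@
[6] @@@,,@@,,@@@,,@@@,,@@
[7] @@,,@@,,@@@,,@@@,,@@@
[8] @,,@@,,@@@,,@@@,,@@@@
[9] ,,@@,,@@@,,@@@,,@@@@@
[10] ,@@,,@@@,,@@@,,@@@@@,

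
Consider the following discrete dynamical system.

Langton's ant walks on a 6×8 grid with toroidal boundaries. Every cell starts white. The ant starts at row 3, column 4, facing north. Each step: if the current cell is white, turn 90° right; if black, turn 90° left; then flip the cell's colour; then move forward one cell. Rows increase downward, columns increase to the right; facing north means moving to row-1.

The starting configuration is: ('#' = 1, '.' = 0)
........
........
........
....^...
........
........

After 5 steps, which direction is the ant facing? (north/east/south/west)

[0] ........
........
........
....^...
........
........
[1] ........
........
........
....#>..
........
........
[2] ........
........
........
....##..
.....v..
........
[3] ........
........
........
....##..
....<#..
........
[4] ........
........
........
....^#..
....##..
........
[5] ........
........
........
...<.#..
....##..
........

west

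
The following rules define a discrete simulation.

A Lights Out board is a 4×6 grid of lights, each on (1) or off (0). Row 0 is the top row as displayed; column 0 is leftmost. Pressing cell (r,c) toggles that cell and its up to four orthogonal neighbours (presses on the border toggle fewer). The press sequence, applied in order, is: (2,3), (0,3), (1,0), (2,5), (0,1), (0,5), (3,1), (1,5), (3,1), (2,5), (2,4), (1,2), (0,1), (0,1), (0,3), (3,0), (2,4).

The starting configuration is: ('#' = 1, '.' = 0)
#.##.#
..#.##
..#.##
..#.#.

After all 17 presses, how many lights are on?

[0] #.##.#
..#.##
..#.##
..#.#.
[1] #.##.#
..####
...#.#
..###.
[2] #...##
..#.##
...#.#
..###.
[3] ....##
###.##
#..#.#
..###.
[4] ....##
###.#.
#..##.
..####
[5] ###.##
#.#.#.
#..##.
..####
[6] ###...
#.#.##
#..##.
..####
[7] ###...
#.#.##
##.##.
##.###
[8] ###..#
#.#...
##.###
##.###
[9] ###..#
#.#...
#..###
..####
[10] ###..#
#.#..#
#..#..
..###.
[11] ###..#
#.#.##
#...##
..##..
[12] ##...#
##.###
#.#.##
..##..
[13] ..#..#
#..###
#.#.##
..##..
[14] ##...#
##.###
#.#.##
..##..
[15] ######
##..##
#.#.##
..##..
[16] ######
##..##
..#.##
####..
[17] ######
##...#
..##..
#####.

16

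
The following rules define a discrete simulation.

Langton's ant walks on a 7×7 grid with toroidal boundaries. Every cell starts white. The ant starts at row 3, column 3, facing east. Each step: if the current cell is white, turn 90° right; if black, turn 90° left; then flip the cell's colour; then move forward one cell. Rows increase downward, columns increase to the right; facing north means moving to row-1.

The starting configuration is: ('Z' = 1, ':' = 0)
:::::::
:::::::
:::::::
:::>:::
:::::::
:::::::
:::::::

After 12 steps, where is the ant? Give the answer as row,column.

k=0  :::::::
:::::::
:::::::
:::>:::
:::::::
:::::::
:::::::
k=1  :::::::
:::::::
:::::::
:::Z:::
:::v:::
:::::::
:::::::
k=2  :::::::
:::::::
:::::::
:::Z:::
::<Z:::
:::::::
:::::::
k=3  :::::::
:::::::
:::::::
::^Z:::
::ZZ:::
:::::::
:::::::
k=4  :::::::
:::::::
:::::::
::Z>:::
::ZZ:::
:::::::
:::::::
k=5  :::::::
:::::::
:::^:::
::Z::::
::ZZ:::
:::::::
:::::::
k=6  :::::::
:::::::
:::Z>::
::Z::::
::ZZ:::
:::::::
:::::::
k=7  :::::::
:::::::
:::ZZ::
::Z:v::
::ZZ:::
:::::::
:::::::
k=8  :::::::
:::::::
:::ZZ::
::Z<Z::
::ZZ:::
:::::::
:::::::
k=9  :::::::
:::::::
:::^Z::
::ZZZ::
::ZZ:::
:::::::
:::::::
k=10  :::::::
:::::::
::<:Z::
::ZZZ::
::ZZ:::
:::::::
:::::::
k=11  :::::::
::^::::
::Z:Z::
::ZZZ::
::ZZ:::
:::::::
:::::::
k=12  :::::::
::Z>:::
::Z:Z::
::ZZZ::
::ZZ:::
:::::::
:::::::

1,3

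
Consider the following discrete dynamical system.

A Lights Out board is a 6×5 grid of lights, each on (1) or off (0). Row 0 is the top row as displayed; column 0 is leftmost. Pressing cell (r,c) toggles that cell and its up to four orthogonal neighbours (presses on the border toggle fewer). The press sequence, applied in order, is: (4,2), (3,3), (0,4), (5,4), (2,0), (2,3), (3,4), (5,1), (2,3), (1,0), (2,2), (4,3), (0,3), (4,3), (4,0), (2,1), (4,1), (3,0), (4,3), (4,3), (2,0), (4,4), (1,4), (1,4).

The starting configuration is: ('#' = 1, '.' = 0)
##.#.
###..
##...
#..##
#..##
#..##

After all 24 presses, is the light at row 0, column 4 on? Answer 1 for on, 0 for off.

0) ##.#.
###..
##...
#..##
#..##
#..##
1) ##.#.
###..
##...
#.###
###.#
#.###
2) ##.#.
###..
##.#.
#....
#####
#.###
3) ##..#
###.#
##.#.
#....
#####
#.###
4) ##..#
###.#
##.#.
#....
####.
#.#..
5) ##..#
.##.#
...#.
.....
####.
#.#..
6) ##..#
.####
..#.#
...#.
####.
#.#..
7) ##..#
.####
..#..
....#
#####
#.#..
8) ##..#
.####
..#..
....#
#.###
.#...
9) ##..#
.##.#
...##
...##
#.###
.#...
10) .#..#
#.#.#
#..##
...##
#.###
.#...
11) .#..#
#...#
###.#
..###
#.###
.#...
12) .#..#
#...#
###.#
..#.#
#....
.#.#.
13) .###.
#..##
###.#
..#.#
#....
.#.#.
14) .###.
#..##
###.#
..###
#.###
.#...
15) .###.
#..##
###.#
#.###
.####
##...
16) .###.
##.##
....#
#####
.####
##...
17) .###.
##.##
....#
#.###
#..##
#....
18) .###.
##.##
#...#
.####
...##
#....
19) .###.
##.##
#...#
.##.#
..#..
#..#.
20) .###.
##.##
#...#
.####
...##
#....
21) .###.
.#.##
.#..#
#####
...##
#....
22) .###.
.#.##
.#..#
####.
.....
#...#
23) .####
.#...
.#...
####.
.....
#...#
24) .###.
.#.##
.#..#
####.
.....
#...#

0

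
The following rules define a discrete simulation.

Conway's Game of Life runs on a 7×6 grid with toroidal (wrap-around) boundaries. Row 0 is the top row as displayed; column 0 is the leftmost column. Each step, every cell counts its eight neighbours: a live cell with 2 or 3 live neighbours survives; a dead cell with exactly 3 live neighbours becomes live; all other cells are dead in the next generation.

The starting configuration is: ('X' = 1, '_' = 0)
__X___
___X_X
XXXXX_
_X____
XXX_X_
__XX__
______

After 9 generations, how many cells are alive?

12

gen 0: __X___
___X_X
XXXXX_
_X____
XXX_X_
__XX__
______
gen 1: ______
X____X
XX_XXX
____X_
X_____
__XX__
__XX__
gen 2: ______
_X____
_X_X__
_X_XX_
___X__
_XXX__
__XX__
gen 3: __X___
__X___
XX_XX_
___XX_
_X____
_X__X_
_X_X__
gen 4: _XXX__
__X___
_X__XX
XX_XXX
__XXX_
XX____
_X_X__
gen 5: _X_X__
X___X_
_X____
_X____
______
XX__X_
___X__
gen 6: __XXX_
XXX___
XX____
______
XX____
______
XX_XX_
gen 7: ____X_
X____X
X_X___
______
______
__X__X
_X__XX
gen 8: ____X_
XX___X
XX___X
______
______
X___XX
X__XXX
gen 9: _X_X__
_X__X_
_X___X
X_____
_____X
X__X__
X__X__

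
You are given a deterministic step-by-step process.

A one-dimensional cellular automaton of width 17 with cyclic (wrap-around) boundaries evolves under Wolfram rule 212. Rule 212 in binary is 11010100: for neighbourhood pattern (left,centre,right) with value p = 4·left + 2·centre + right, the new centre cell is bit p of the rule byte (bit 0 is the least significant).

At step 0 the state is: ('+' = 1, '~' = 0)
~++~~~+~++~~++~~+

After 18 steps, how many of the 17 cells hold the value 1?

k=0  ~++~~~+~++~~++~~+
k=1  ~~++~~+~~++~~++~+
k=2  +~~++~++~~++~~+~+
k=3  ++~~+~~++~~++~+~~
k=4  ~++~++~~++~~+~++~
k=5  ~~+~~++~~++~+~~++
k=6  +~++~~++~~+~++~~+
k=7  +~~++~~++~+~~++~~
k=8  ++~~++~~+~++~~++~
k=9  ~++~~++~+~~++~~+~
k=10  ~~++~~+~++~~++~++
k=11  +~~++~+~~++~~+~~+
k=12  ++~~+~++~~++~++~~
k=13  ~++~+~~++~~+~~++~
k=14  ~~+~++~~++~++~~++
k=15  +~+~~++~~+~~++~~+
k=16  +~++~~++~++~~++~~
k=17  +~~++~~+~~++~~++~
k=18  ++~~++~++~~++~~+~

9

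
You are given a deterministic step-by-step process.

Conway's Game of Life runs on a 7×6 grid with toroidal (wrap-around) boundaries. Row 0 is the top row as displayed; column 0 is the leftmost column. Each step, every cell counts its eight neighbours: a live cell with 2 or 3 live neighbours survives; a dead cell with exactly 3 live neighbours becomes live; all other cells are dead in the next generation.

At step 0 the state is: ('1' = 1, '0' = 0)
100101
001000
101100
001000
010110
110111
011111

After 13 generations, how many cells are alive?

9

step 0: 100101
001000
101100
001000
010110
110111
011111
step 1: 100001
101011
001100
000010
010000
000000
000000
step 2: 110010
101010
011000
001100
000000
000000
000000
step 3: 110100
101000
000000
011100
000000
000000
000000
step 4: 111000
101000
000100
001000
001000
000000
000000
step 5: 101000
101100
011100
001100
000000
000000
010000
step 6: 101100
100000
000010
010100
000000
000000
010000
step 7: 101000
010101
000000
000000
000000
000000
011000
step 8: 100100
111000
000000
000000
000000
000000
011000
step 9: 100100
111000
010000
000000
000000
000000
011000
step 10: 100100
101000
111000
000000
000000
000000
011000
step 11: 100100
101101
101000
010000
000000
000000
011000
step 12: 100111
101111
101101
010000
000000
000000
011000
step 13: 000000
000000
000000
111000
000000
000000
111111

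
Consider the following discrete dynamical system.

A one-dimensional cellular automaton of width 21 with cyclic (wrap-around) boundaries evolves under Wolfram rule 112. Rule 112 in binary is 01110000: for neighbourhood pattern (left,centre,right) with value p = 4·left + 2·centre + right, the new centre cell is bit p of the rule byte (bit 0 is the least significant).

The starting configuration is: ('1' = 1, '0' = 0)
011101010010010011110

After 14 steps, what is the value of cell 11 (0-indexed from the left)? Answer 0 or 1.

1

gen 0: 011101010010010011110
gen 1: 000110101001001000011
gen 2: 100011010100100100001
gen 3: 110001101010010010000
gen 4: 011000110101001001000
gen 5: 001100011010100100100
gen 6: 000110001101010010010
gen 7: 000011000110101001001
gen 8: 100001100011010100100
gen 9: 010000110001101010010
gen 10: 001000011000110101001
gen 11: 100100001100011010100
gen 12: 010010000110001101010
gen 13: 001001000011000110101
gen 14: 100100100001100011010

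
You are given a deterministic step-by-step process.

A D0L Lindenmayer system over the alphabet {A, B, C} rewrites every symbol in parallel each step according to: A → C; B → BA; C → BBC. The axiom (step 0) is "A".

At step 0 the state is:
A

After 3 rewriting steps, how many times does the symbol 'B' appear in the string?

4

step 0: A
step 1: C
step 2: BBC
step 3: BABABBC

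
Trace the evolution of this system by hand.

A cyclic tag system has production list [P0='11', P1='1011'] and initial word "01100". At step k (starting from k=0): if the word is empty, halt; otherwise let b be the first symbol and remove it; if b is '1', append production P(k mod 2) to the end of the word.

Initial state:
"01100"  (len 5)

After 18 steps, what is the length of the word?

step 0: "01100"  (len 5)
step 1: "1100"  (len 4)
step 2: "1001011"  (len 7)
step 3: "00101111"  (len 8)
step 4: "0101111"  (len 7)
step 5: "101111"  (len 6)
step 6: "011111011"  (len 9)
step 7: "11111011"  (len 8)
step 8: "11110111011"  (len 11)
step 9: "111011101111"  (len 12)
step 10: "110111011111011"  (len 15)
step 11: "1011101111101111"  (len 16)
step 12: "0111011111011111011"  (len 19)
step 13: "111011111011111011"  (len 18)
step 14: "110111110111110111011"  (len 21)
step 15: "1011111011111011101111"  (len 22)
step 16: "0111110111110111011111011"  (len 25)
step 17: "111110111110111011111011"  (len 24)
step 18: "111101111101110111110111011"  (len 27)

27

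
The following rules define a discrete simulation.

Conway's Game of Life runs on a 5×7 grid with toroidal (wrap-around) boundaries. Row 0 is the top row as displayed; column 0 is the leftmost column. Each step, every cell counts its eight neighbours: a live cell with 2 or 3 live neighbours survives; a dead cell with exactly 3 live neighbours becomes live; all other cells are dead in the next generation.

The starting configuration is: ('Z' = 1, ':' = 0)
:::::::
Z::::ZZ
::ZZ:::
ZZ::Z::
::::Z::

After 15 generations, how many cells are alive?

6

[0] :::::::
Z::::ZZ
::ZZ:::
ZZ::Z::
::::Z::
[1] :::::ZZ
::::::Z
::ZZZZ:
:ZZ:Z::
:::::::
[2] :::::ZZ
:::Z::Z
:ZZ:ZZ:
:ZZ:ZZ:
:::::Z:
[3] ::::ZZZ
Z:ZZ::Z
ZZ::::Z
:ZZ:::Z
:::::::
[4] Z::ZZZZ
::ZZZ::
:::Z:Z:
:ZZ:::Z
Z:::::Z
[5] ZZZ::::
::Z::::
:Z:::Z:
:ZZ::ZZ
::ZZZ::
[6] :::::::
Z:Z::::
ZZ:::ZZ
ZZ:::ZZ
::::ZZZ
[7] :::::ZZ
Z::::::
::Z::Z:
:Z:::::
::::Z::
[8] :::::ZZ
:::::Z:
:Z:::::
:::::::
:::::Z:
[9] ::::ZZZ
:::::ZZ
:::::::
:::::::
:::::ZZ
[10] Z:::Z::
::::Z:Z
:::::::
:::::::
::::Z:Z
[11] Z::ZZ:Z
:::::Z:
:::::::
:::::::
:::::Z:
[12] ::::Z:Z
::::ZZZ
:::::::
:::::::
::::ZZZ
[13] Z::Z:::
::::Z:Z
:::::Z:
:::::Z:
::::Z:Z
[14] Z::ZZ:Z
::::ZZZ
::::ZZZ
::::ZZZ
::::ZZZ
[15] Z::Z:::
:::::::
Z::Z:::
Z::Z:::
:::::::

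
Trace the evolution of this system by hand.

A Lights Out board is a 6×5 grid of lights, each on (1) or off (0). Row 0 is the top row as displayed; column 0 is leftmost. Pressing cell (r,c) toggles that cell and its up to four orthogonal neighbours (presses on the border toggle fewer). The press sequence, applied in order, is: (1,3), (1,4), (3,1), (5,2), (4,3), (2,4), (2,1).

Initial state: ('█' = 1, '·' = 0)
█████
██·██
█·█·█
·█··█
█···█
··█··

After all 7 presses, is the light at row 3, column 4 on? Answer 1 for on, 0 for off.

gen 0: █████
██·██
█·█·█
·█··█
█···█
··█··
gen 1: ███·█
███··
█·███
·█··█
█···█
··█··
gen 2: ███··
█████
█·██·
·█··█
█···█
··█··
gen 3: ███··
█████
████·
█·█·█
██··█
··█··
gen 4: ███··
█████
████·
█·█·█
███·█
·█·█·
gen 5: ███··
█████
████·
█·███
██·█·
·█···
gen 6: ███··
████·
███·█
█·██·
██·█·
·█···
gen 7: ███··
█·██·
····█
████·
██·█·
·█···

0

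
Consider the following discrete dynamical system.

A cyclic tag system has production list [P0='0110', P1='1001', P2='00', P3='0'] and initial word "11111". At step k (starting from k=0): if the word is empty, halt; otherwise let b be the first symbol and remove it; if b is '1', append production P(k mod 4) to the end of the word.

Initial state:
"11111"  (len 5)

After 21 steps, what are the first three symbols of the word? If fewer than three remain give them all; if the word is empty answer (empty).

step 0: "11111"  (len 5)
step 1: "11110110"  (len 8)
step 2: "11101101001"  (len 11)
step 3: "110110100100"  (len 12)
step 4: "101101001000"  (len 12)
step 5: "011010010000110"  (len 15)
step 6: "11010010000110"  (len 14)
step 7: "101001000011000"  (len 15)
step 8: "010010000110000"  (len 15)
step 9: "10010000110000"  (len 14)
step 10: "00100001100001001"  (len 17)
step 11: "0100001100001001"  (len 16)
step 12: "100001100001001"  (len 15)
step 13: "000011000010010110"  (len 18)
step 14: "00011000010010110"  (len 17)
step 15: "0011000010010110"  (len 16)
step 16: "011000010010110"  (len 15)
step 17: "11000010010110"  (len 14)
step 18: "10000100101101001"  (len 17)
step 19: "000010010110100100"  (len 18)
step 20: "00010010110100100"  (len 17)
step 21: "0010010110100100"  (len 16)

001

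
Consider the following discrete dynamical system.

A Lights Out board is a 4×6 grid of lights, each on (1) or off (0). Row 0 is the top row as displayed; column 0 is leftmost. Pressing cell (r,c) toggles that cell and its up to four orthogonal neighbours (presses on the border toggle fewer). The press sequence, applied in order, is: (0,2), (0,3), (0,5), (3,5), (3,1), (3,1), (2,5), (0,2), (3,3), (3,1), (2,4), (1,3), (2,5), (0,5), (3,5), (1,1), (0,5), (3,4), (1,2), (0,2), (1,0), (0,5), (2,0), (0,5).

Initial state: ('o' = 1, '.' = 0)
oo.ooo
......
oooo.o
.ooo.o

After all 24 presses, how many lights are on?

11

0) oo.ooo
......
oooo.o
.ooo.o
1) o.o.oo
..o...
oooo.o
.ooo.o
2) o..o.o
..oo..
oooo.o
.ooo.o
3) o..oo.
..oo.o
oooo.o
.ooo.o
4) o..oo.
..oo.o
oooo..
.oooo.
5) o..oo.
..oo.o
o.oo..
o..oo.
6) o..oo.
..oo.o
oooo..
.oooo.
7) o..oo.
..oo..
oooooo
.ooooo
8) ooo.o.
...o..
oooooo
.ooooo
9) ooo.o.
...o..
ooo.oo
.o...o
10) ooo.o.
...o..
o.o.oo
o.o..o
11) ooo.o.
...oo.
o.oo..
o.o.oo
12) ooooo.
..o...
o.o...
o.o.oo
13) ooooo.
..o..o
o.o.oo
o.o.o.
14) oooo.o
..o...
o.o.oo
o.o.o.
15) oooo.o
..o...
o.o.o.
o.o..o
16) o.oo.o
oo....
ooo.o.
o.o..o
17) o.ooo.
oo...o
ooo.o.
o.o..o
18) o.ooo.
oo...o
ooo...
o.ooo.
19) o..oo.
o.oo.o
oo....
o.ooo.
20) ooo.o.
o..o.o
oo....
o.ooo.
21) .oo.o.
.o.o.o
.o....
o.ooo.
22) .oo..o
.o.o..
.o....
o.ooo.
23) .oo..o
oo.o..
o.....
..ooo.
24) .oo.o.
oo.o.o
o.....
..ooo.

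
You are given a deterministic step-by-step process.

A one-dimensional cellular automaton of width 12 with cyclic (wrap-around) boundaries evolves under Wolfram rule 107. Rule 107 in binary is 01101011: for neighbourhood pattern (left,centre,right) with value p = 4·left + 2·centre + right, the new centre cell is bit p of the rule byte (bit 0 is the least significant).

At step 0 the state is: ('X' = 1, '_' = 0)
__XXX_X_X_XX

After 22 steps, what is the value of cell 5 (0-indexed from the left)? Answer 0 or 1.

0) __XXX_X_X_XX
1) _XX_XX_X_XXX
2) XXXXXXX_XX_X
3) ______XXXXXX
4) _XXXXXX____X
5) XX____X_XXX_
6) XX_XXX_XX_XX
7) _XXX_XXXXXX_
8) XX_XXX____X_
9) XXXX_X_XXX_X
10) ___XX_XX_XXX
11) _XXXXXXXXX_X
12) XX_______XX_
13) XX_XXXXXXXXX
14) _XXX________
15) XX_X_XXXXXXX
16) _XX_XX______
17) XXXXXX_XXXXX
18) _____XXX____
19) XXXXXX_X_XXX
20) _____XX_XX__
21) XXXXXXXXXX_X
22) _________XXX

0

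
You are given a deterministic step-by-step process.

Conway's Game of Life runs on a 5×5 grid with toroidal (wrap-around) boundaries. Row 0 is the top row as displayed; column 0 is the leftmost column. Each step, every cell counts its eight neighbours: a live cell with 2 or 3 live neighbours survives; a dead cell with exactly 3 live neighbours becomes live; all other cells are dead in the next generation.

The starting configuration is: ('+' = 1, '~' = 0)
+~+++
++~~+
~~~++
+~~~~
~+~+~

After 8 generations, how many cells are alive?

[0] +~+++
++~~+
~~~++
+~~~~
~+~+~
[1] ~~~~~
~+~~~
~+~+~
+~++~
~+~+~
[2] ~~+~~
~~+~~
++~++
+~~+~
~+~++
[3] ~++~~
+~+~+
++~+~
~~~~~
++~++
[4] ~~~~~
~~~~+
++++~
~~~+~
++~++
[5] ~~~+~
+++++
++++~
~~~~~
+~+++
[6] ~~~~~
~~~~~
~~~~~
~~~~~
~~+++
[7] ~~~+~
~~~~~
~~~~~
~~~+~
~~~+~
[8] ~~~~~
~~~~~
~~~~~
~~~~~
~~+++

3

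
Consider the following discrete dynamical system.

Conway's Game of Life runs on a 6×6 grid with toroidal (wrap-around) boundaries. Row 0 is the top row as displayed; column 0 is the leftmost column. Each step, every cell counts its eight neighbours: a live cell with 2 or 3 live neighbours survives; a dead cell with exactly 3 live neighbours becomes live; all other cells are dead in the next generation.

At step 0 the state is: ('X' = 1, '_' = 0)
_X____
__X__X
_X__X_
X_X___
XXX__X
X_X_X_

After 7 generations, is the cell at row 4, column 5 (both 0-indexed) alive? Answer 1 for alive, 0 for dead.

0

gen 0: _X____
__X__X
_X__X_
X_X___
XXX__X
X_X_X_
gen 1: XXXX_X
XXX___
XXXX_X
__XX__
__X___
__XX__
gen 2: ____XX
______
____XX
X___X_
_X____
X___X_
gen 3: ____XX
______
____XX
X___X_
XX____
X___X_
gen 4: ____XX
______
____XX
XX__X_
XX____
XX__X_
gen 5: X___XX
______
X___XX
_X__X_
__X___
_X__X_
gen 6: X___XX
______
X___XX
XX_XX_
_XXX__
XX_XX_
gen 7: XX_XX_
______
XX_XX_
______
______
______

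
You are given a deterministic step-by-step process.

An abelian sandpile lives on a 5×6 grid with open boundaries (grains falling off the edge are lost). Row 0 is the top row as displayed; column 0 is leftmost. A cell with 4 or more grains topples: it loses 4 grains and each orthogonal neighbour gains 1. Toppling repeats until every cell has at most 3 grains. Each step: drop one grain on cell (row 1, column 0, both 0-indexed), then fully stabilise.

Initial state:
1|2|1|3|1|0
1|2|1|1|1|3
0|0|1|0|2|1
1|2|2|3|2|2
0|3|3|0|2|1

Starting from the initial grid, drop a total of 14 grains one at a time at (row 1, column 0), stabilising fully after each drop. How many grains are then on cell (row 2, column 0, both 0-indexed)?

0

gen 0: 1|2|1|3|1|0
1|2|1|1|1|3
0|0|1|0|2|1
1|2|2|3|2|2
0|3|3|0|2|1
gen 1: 1|2|1|3|1|0
2|2|1|1|1|3
0|0|1|0|2|1
1|2|2|3|2|2
0|3|3|0|2|1
gen 2: 1|2|1|3|1|0
3|2|1|1|1|3
0|0|1|0|2|1
1|2|2|3|2|2
0|3|3|0|2|1
gen 3: 2|2|1|3|1|0
0|3|1|1|1|3
1|0|1|0|2|1
1|2|2|3|2|2
0|3|3|0|2|1
gen 4: 2|2|1|3|1|0
1|3|1|1|1|3
1|0|1|0|2|1
1|2|2|3|2|2
0|3|3|0|2|1
gen 5: 2|2|1|3|1|0
2|3|1|1|1|3
1|0|1|0|2|1
1|2|2|3|2|2
0|3|3|0|2|1
gen 6: 2|2|1|3|1|0
3|3|1|1|1|3
1|0|1|0|2|1
1|2|2|3|2|2
0|3|3|0|2|1
gen 7: 3|3|1|3|1|0
1|0|2|1|1|3
2|1|1|0|2|1
1|2|2|3|2|2
0|3|3|0|2|1
gen 8: 3|3|1|3|1|0
2|0|2|1|1|3
2|1|1|0|2|1
1|2|2|3|2|2
0|3|3|0|2|1
gen 9: 3|3|1|3|1|0
3|0|2|1|1|3
2|1|1|0|2|1
1|2|2|3|2|2
0|3|3|0|2|1
gen 10: 1|0|2|3|1|0
1|2|2|1|1|3
3|1|1|0|2|1
1|2|2|3|2|2
0|3|3|0|2|1
gen 11: 1|0|2|3|1|0
2|2|2|1|1|3
3|1|1|0|2|1
1|2|2|3|2|2
0|3|3|0|2|1
gen 12: 1|0|2|3|1|0
3|2|2|1|1|3
3|1|1|0|2|1
1|2|2|3|2|2
0|3|3|0|2|1
gen 13: 2|0|2|3|1|0
1|3|2|1|1|3
0|2|1|0|2|1
2|2|2|3|2|2
0|3|3|0|2|1
gen 14: 2|0|2|3|1|0
2|3|2|1|1|3
0|2|1|0|2|1
2|2|2|3|2|2
0|3|3|0|2|1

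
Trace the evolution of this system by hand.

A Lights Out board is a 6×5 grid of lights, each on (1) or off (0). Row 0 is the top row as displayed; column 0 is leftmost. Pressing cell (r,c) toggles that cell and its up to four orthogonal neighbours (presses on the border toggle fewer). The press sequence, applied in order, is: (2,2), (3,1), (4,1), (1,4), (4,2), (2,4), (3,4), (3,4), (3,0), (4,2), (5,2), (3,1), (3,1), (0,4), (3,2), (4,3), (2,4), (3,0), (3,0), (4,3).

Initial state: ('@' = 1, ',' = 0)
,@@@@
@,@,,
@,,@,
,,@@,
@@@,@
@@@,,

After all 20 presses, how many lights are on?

12

t=0: ,@@@@
@,@,,
@,,@,
,,@@,
@@@,@
@@@,,
t=1: ,@@@@
@,,,,
@@@,,
,,,@,
@@@,@
@@@,,
t=2: ,@@@@
@,,,,
@,@,,
@@@@,
@,@,@
@@@,,
t=3: ,@@@@
@,,,,
@,@,,
@,@@,
,@,,@
@,@,,
t=4: ,@@@,
@,,@@
@,@,@
@,@@,
,@,,@
@,@,,
t=5: ,@@@,
@,,@@
@,@,@
@,,@,
,,@@@
@,,,,
t=6: ,@@@,
@,,@,
@,@@,
@,,@@
,,@@@
@,,,,
t=7: ,@@@,
@,,@,
@,@@@
@,,,,
,,@@,
@,,,,
t=8: ,@@@,
@,,@,
@,@@,
@,,@@
,,@@@
@,,,,
t=9: ,@@@,
@,,@,
,,@@,
,@,@@
@,@@@
@,,,,
t=10: ,@@@,
@,,@,
,,@@,
,@@@@
@@,,@
@,@,,
t=11: ,@@@,
@,,@,
,,@@,
,@@@@
@@@,@
@@,@,
t=12: ,@@@,
@,,@,
,@@@,
@,,@@
@,@,@
@@,@,
t=13: ,@@@,
@,,@,
,,@@,
,@@@@
@@@,@
@@,@,
t=14: ,@@,@
@,,@@
,,@@,
,@@@@
@@@,@
@@,@,
t=15: ,@@,@
@,,@@
,,,@,
,,,,@
@@,,@
@@,@,
t=16: ,@@,@
@,,@@
,,,@,
,,,@@
@@@@,
@@,,,
t=17: ,@@,@
@,,@,
,,,,@
,,,@,
@@@@,
@@,,,
t=18: ,@@,@
@,,@,
@,,,@
@@,@,
,@@@,
@@,,,
t=19: ,@@,@
@,,@,
,,,,@
,,,@,
@@@@,
@@,,,
t=20: ,@@,@
@,,@,
,,,,@
,,,,,
@@,,@
@@,@,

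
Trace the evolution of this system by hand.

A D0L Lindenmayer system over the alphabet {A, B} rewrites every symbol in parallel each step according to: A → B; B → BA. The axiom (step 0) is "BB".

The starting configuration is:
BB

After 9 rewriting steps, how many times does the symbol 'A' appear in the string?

68

step 0: BB
step 1: BABA
step 2: BABBAB
step 3: BABBABABBA
step 4: BABBABABBABBABAB
step 5: BABBABABBABBABABBABABBABBA
step 6: BABBABABBABBABABBABABBABBABABBABBABABBABAB
step 7: BABBABABBABBABABBABABBABBABABBABBABABBABABBABBABABBABABBABBABABBABBA
step 8: BABBABABBABBABABBABABBABBABABBABBABABBABABBABBABABBABABBABBABABBABBABABBABABBABBABABBABBABABBABABBABBABABBABAB
step 9: BABBABABBABBABABBABABBABBABABBABBABABBABABBABBABABBABABBAB…BBABABBABABBABBABABBABABBABBABABBABBABABBABABBABBABABBABBA  (len 178)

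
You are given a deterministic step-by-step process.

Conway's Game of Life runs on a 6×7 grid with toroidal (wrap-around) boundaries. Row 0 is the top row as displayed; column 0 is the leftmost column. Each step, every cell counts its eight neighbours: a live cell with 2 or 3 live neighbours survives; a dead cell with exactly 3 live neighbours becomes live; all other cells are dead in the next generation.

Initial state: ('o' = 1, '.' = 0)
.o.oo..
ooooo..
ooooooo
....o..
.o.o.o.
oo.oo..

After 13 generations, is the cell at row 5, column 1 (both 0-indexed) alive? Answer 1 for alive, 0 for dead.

1

k=0  .o.oo..
ooooo..
ooooooo
....o..
.o.o.o.
oo.oo..
k=1  .....o.
.......
......o
.......
oo.o.o.
oo...o.
k=2  ......o
.......
.......
o.....o
ooo.o..
ooo..o.
k=3  oo....o
.......
.......
o.....o
..oo.o.
..oo.o.
k=4  ooo...o
o......
.......
......o
.ooo.o.
o..o.o.
k=5  ..o....
o.....o
.......
..o....
oooo.o.
...o.o.
k=6  ......o
.......
.......
..oo...
.o.o..o
...o..o
k=7  .......
.......
.......
..oo...
o..oo..
..o..oo
k=8  .......
.......
.......
..ooo..
.o..ooo
...oooo
k=9  ....oo.
.......
...o...
..ooo..
o.....o
o..o..o
k=10  ....ooo
....o..
..ooo..
..ooo..
ooo.ooo
o...o..
k=11  ...oo.o
.......
..o..o.
o.....o
o.o...o
.......
k=12  .......
...ooo.
......o
o....o.
oo....o
o..o.oo
k=13  ...o...
....oo.
......o
.o...o.
.o..o..
.o...o.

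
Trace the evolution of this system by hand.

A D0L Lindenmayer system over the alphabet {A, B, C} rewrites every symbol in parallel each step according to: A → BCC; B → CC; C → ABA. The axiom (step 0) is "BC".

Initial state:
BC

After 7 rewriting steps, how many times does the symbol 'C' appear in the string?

896

k=0  BC
k=1  CCABA
k=2  ABAABABCCCCBCC
k=3  BCCCCBCCBCCCCBCCCCABAABAABAABACCABAABA
k=4  CCABAABAABAABACCABAABACCABAABAABAABACCABAABAABAABABCCCCBCCBCCCCBCCBCCCCBCCBCCCCBCCABAABABCCCCBCCBCCCCBCC
k=5  ABAABABCCCCBCCBCCCCBCCBCCCCBCCBCCCCBCCABAABABCCCCBCCBCCCCB…CCCBCCBCCCCBCCCCABAABAABAABACCABAABACCABAABAABAABACCABAABA  (len 284)
k=6  BCCCCBCCBCCCCBCCCCABAABAABAABACCABAABACCABAABAABAABACCABAA…AABABCCCCBCCBCCCCBCCBCCCCBCCBCCCCBCCABAABABCCCCBCCBCCCCBCC  (len 776)
k=7  CCABAABAABAABACCABAABACCABAABAABAABACCABAABAABAABABCCCCBCC…CCCBCCBCCCCBCCCCABAABAABAABACCABAABACCABAABAABAABACCABAABA  (len 2120)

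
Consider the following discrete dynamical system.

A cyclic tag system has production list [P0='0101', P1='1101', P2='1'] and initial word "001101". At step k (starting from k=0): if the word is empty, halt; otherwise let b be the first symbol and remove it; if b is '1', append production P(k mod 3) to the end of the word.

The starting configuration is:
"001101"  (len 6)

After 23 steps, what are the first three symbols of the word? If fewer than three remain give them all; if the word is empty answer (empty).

0) "001101"  (len 6)
1) "01101"  (len 5)
2) "1101"  (len 4)
3) "1011"  (len 4)
4) "0110101"  (len 7)
5) "110101"  (len 6)
6) "101011"  (len 6)
7) "010110101"  (len 9)
8) "10110101"  (len 8)
9) "01101011"  (len 8)
10) "1101011"  (len 7)
11) "1010111101"  (len 10)
12) "0101111011"  (len 10)
13) "101111011"  (len 9)
14) "011110111101"  (len 12)
15) "11110111101"  (len 11)
16) "11101111010101"  (len 14)
17) "11011110101011101"  (len 17)
18) "10111101010111011"  (len 17)
19) "01111010101110110101"  (len 20)
20) "1111010101110110101"  (len 19)
21) "1110101011101101011"  (len 19)
22) "1101010111011010110101"  (len 22)
23) "1010101110110101101011101"  (len 25)

101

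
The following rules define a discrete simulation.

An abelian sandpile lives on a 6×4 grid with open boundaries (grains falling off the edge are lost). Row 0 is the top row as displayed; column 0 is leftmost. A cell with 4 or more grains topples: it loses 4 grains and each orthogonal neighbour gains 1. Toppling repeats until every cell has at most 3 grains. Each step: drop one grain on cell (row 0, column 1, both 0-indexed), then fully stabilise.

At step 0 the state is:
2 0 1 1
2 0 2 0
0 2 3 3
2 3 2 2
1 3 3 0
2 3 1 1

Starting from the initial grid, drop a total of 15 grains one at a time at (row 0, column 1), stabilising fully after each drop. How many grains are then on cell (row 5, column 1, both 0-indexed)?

0

k=0  2 0 1 1
2 0 2 0
0 2 3 3
2 3 2 2
1 3 3 0
2 3 1 1
k=1  2 1 1 1
2 0 2 0
0 2 3 3
2 3 2 2
1 3 3 0
2 3 1 1
k=2  2 2 1 1
2 0 2 0
0 2 3 3
2 3 2 2
1 3 3 0
2 3 1 1
k=3  2 3 1 1
2 0 2 0
0 2 3 3
2 3 2 2
1 3 3 0
2 3 1 1
k=4  3 0 2 1
2 1 2 0
0 2 3 3
2 3 2 2
1 3 3 0
2 3 1 1
k=5  3 1 2 1
2 1 2 0
0 2 3 3
2 3 2 2
1 3 3 0
2 3 1 1
k=6  3 2 2 1
2 1 2 0
0 2 3 3
2 3 2 2
1 3 3 0
2 3 1 1
k=7  3 3 2 1
2 1 2 0
0 2 3 3
2 3 2 2
1 3 3 0
2 3 1 1
k=8  0 1 3 1
3 2 2 0
0 2 3 3
2 3 2 2
1 3 3 0
2 3 1 1
k=9  0 2 3 1
3 2 2 0
0 2 3 3
2 3 2 2
1 3 3 0
2 3 1 1
k=10  0 3 3 1
3 2 2 0
0 2 3 3
2 3 2 2
1 3 3 0
2 3 1 1
k=11  1 1 0 2
3 3 3 0
0 2 3 3
2 3 2 2
1 3 3 0
2 3 1 1
k=12  1 2 0 2
3 3 3 0
0 2 3 3
2 3 2 2
1 3 3 0
2 3 1 1
k=13  1 3 0 2
3 3 3 0
0 2 3 3
2 3 2 2
1 3 3 0
2 3 1 1
k=14  3 1 2 2
0 3 1 2
2 1 3 1
3 2 2 0
2 2 1 2
3 0 3 1
k=15  3 2 2 2
0 3 1 2
2 1 3 1
3 2 2 0
2 2 1 2
3 0 3 1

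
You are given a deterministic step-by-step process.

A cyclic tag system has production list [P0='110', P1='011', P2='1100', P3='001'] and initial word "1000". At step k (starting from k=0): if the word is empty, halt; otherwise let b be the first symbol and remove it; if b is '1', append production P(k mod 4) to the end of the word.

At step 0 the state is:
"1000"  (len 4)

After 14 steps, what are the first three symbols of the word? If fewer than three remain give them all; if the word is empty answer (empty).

step 0: "1000"  (len 4)
step 1: "000110"  (len 6)
step 2: "00110"  (len 5)
step 3: "0110"  (len 4)
step 4: "110"  (len 3)
step 5: "10110"  (len 5)
step 6: "0110011"  (len 7)
step 7: "110011"  (len 6)
step 8: "10011001"  (len 8)
step 9: "0011001110"  (len 10)
step 10: "011001110"  (len 9)
step 11: "11001110"  (len 8)
step 12: "1001110001"  (len 10)
step 13: "001110001110"  (len 12)
step 14: "01110001110"  (len 11)

011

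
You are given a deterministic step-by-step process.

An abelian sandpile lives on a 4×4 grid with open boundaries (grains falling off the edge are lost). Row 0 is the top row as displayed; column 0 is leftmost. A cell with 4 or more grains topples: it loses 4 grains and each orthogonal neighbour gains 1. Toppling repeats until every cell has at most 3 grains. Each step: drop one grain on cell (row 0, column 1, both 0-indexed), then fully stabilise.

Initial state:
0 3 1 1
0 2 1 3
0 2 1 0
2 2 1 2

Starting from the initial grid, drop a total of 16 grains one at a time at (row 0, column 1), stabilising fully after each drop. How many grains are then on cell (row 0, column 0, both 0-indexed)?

step 0: 0 3 1 1
0 2 1 3
0 2 1 0
2 2 1 2
step 1: 1 0 2 1
0 3 1 3
0 2 1 0
2 2 1 2
step 2: 1 1 2 1
0 3 1 3
0 2 1 0
2 2 1 2
step 3: 1 2 2 1
0 3 1 3
0 2 1 0
2 2 1 2
step 4: 1 3 2 1
0 3 1 3
0 2 1 0
2 2 1 2
step 5: 2 1 3 1
1 0 2 3
0 3 1 0
2 2 1 2
step 6: 2 2 3 1
1 0 2 3
0 3 1 0
2 2 1 2
step 7: 2 3 3 1
1 0 2 3
0 3 1 0
2 2 1 2
step 8: 3 1 0 2
1 1 3 3
0 3 1 0
2 2 1 2
step 9: 3 2 0 2
1 1 3 3
0 3 1 0
2 2 1 2
step 10: 3 3 0 2
1 1 3 3
0 3 1 0
2 2 1 2
step 11: 0 1 1 2
2 2 3 3
0 3 1 0
2 2 1 2
step 12: 0 2 1 2
2 2 3 3
0 3 1 0
2 2 1 2
step 13: 0 3 1 2
2 2 3 3
0 3 1 0
2 2 1 2
step 14: 1 0 2 2
2 3 3 3
0 3 1 0
2 2 1 2
step 15: 1 1 2 2
2 3 3 3
0 3 1 0
2 2 1 2
step 16: 1 2 2 2
2 3 3 3
0 3 1 0
2 2 1 2

1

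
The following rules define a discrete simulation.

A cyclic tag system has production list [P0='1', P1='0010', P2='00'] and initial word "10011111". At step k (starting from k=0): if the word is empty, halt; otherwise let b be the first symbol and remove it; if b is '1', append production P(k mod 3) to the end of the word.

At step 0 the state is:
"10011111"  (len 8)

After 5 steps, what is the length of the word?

0) "10011111"  (len 8)
1) "00111111"  (len 8)
2) "0111111"  (len 7)
3) "111111"  (len 6)
4) "111111"  (len 6)
5) "111110010"  (len 9)

9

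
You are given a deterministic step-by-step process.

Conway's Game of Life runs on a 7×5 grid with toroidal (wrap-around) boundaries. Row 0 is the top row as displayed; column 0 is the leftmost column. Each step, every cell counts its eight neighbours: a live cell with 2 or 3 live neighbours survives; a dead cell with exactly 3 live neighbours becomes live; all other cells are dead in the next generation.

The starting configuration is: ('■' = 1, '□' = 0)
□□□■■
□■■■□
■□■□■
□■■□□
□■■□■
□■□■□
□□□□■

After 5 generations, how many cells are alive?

10

gen 0: □□□■■
□■■■□
■□■□■
□■■□□
□■■□■
□■□■□
□□□□■
gen 1: ■□□□■
□■□□□
■□□□■
□□□□■
□□□□□
□■□■■
■□■□■
gen 2: □□□■■
□■□□□
■□□□■
■□□□■
■□□■■
□■■■■
□□■□□
gen 3: □□■■□
□□□■□
□■□□■
□■□□□
□□□□□
□■□□□
■■□□□
gen 4: □■■■■
□□□■■
■□■□□
■□□□□
□□□□□
■■□□□
■■□□□
gen 5: □■□□□
□□□□□
■■□■□
□■□□□
■■□□□
■■□□□
□□□■□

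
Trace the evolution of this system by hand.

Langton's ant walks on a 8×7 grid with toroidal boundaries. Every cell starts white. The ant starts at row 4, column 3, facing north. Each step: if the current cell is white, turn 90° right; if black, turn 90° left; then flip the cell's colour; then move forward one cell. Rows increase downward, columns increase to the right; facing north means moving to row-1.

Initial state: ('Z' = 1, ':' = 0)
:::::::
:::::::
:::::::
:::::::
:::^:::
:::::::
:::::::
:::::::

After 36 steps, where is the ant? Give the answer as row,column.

step 0: :::::::
:::::::
:::::::
:::::::
:::^:::
:::::::
:::::::
:::::::
step 1: :::::::
:::::::
:::::::
:::::::
:::Z>::
:::::::
:::::::
:::::::
step 2: :::::::
:::::::
:::::::
:::::::
:::ZZ::
::::v::
:::::::
:::::::
step 3: :::::::
:::::::
:::::::
:::::::
:::ZZ::
:::<Z::
:::::::
:::::::
step 4: :::::::
:::::::
:::::::
:::::::
:::^Z::
:::ZZ::
:::::::
:::::::
step 5: :::::::
:::::::
:::::::
:::::::
::<:Z::
:::ZZ::
:::::::
:::::::
step 6: :::::::
:::::::
:::::::
::^::::
::Z:Z::
:::ZZ::
:::::::
:::::::
step 7: :::::::
:::::::
:::::::
::Z>:::
::Z:Z::
:::ZZ::
:::::::
:::::::
step 8: :::::::
:::::::
:::::::
::ZZ:::
::ZvZ::
:::ZZ::
:::::::
:::::::
step 9: :::::::
:::::::
:::::::
::ZZ:::
::<ZZ::
:::ZZ::
:::::::
:::::::
step 10: :::::::
:::::::
:::::::
::ZZ:::
:::ZZ::
::vZZ::
:::::::
:::::::
step 11: :::::::
:::::::
:::::::
::ZZ:::
:::ZZ::
:<ZZZ::
:::::::
:::::::
step 12: :::::::
:::::::
:::::::
::ZZ:::
:^:ZZ::
:ZZZZ::
:::::::
:::::::
step 13: :::::::
:::::::
:::::::
::ZZ:::
:Z>ZZ::
:ZZZZ::
:::::::
:::::::
step 14: :::::::
:::::::
:::::::
::ZZ:::
:ZZZZ::
:ZvZZ::
:::::::
:::::::
step 15: :::::::
:::::::
:::::::
::ZZ:::
:ZZZZ::
:Z:>Z::
:::::::
:::::::
step 16: :::::::
:::::::
:::::::
::ZZ:::
:ZZ^Z::
:Z::Z::
:::::::
:::::::
step 17: :::::::
:::::::
:::::::
::ZZ:::
:Z<:Z::
:Z::Z::
:::::::
:::::::
step 18: :::::::
:::::::
:::::::
::ZZ:::
:Z::Z::
:Zv:Z::
:::::::
:::::::
step 19: :::::::
:::::::
:::::::
::ZZ:::
:Z::Z::
:<Z:Z::
:::::::
:::::::
step 20: :::::::
:::::::
:::::::
::ZZ:::
:Z::Z::
::Z:Z::
:v:::::
:::::::
step 21: :::::::
:::::::
:::::::
::ZZ:::
:Z::Z::
::Z:Z::
<Z:::::
:::::::
step 22: :::::::
:::::::
:::::::
::ZZ:::
:Z::Z::
^:Z:Z::
ZZ:::::
:::::::
step 23: :::::::
:::::::
:::::::
::ZZ:::
:Z::Z::
Z>Z:Z::
ZZ:::::
:::::::
step 24: :::::::
:::::::
:::::::
::ZZ:::
:Z::Z::
ZZZ:Z::
Zv:::::
:::::::
step 25: :::::::
:::::::
:::::::
::ZZ:::
:Z::Z::
ZZZ:Z::
Z:>::::
:::::::
step 26: :::::::
:::::::
:::::::
::ZZ:::
:Z::Z::
ZZZ:Z::
Z:Z::::
::v::::
step 27: :::::::
:::::::
:::::::
::ZZ:::
:Z::Z::
ZZZ:Z::
Z:Z::::
:<Z::::
step 28: :::::::
:::::::
:::::::
::ZZ:::
:Z::Z::
ZZZ:Z::
Z^Z::::
:ZZ::::
step 29: :::::::
:::::::
:::::::
::ZZ:::
:Z::Z::
ZZZ:Z::
ZZ>::::
:ZZ::::
step 30: :::::::
:::::::
:::::::
::ZZ:::
:Z::Z::
ZZ^:Z::
ZZ:::::
:ZZ::::
step 31: :::::::
:::::::
:::::::
::ZZ:::
:Z::Z::
Z<::Z::
ZZ:::::
:ZZ::::
step 32: :::::::
:::::::
:::::::
::ZZ:::
:Z::Z::
Z:::Z::
Zv:::::
:ZZ::::
step 33: :::::::
:::::::
:::::::
::ZZ:::
:Z::Z::
Z:::Z::
Z:>::::
:ZZ::::
step 34: :::::::
:::::::
:::::::
::ZZ:::
:Z::Z::
Z:::Z::
Z:Z::::
:Zv::::
step 35: :::::::
:::::::
:::::::
::ZZ:::
:Z::Z::
Z:::Z::
Z:Z::::
:Z:>:::
step 36: :::v:::
:::::::
:::::::
::ZZ:::
:Z::Z::
Z:::Z::
Z:Z::::
:Z:Z:::

0,3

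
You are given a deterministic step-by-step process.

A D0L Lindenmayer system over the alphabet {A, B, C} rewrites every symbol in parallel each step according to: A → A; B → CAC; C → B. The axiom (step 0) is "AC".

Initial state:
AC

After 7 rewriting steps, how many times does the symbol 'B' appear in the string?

step 0: AC
step 1: AB
step 2: ACAC
step 3: ABAB
step 4: ACACACAC
step 5: ABABABAB
step 6: ACACACACACACACAC
step 7: ABABABABABABABAB

8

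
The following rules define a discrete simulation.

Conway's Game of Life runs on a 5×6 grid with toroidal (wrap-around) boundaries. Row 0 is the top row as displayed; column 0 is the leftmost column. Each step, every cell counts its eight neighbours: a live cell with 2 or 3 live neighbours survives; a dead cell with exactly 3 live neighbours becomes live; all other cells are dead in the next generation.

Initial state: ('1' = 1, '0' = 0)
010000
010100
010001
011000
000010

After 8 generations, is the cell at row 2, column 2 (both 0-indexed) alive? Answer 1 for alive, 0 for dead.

step 0: 010000
010100
010001
011000
000010
step 1: 001000
010000
010000
111000
011000
step 2: 001000
011000
000000
100000
100100
step 3: 001100
011000
010000
000000
010000
step 4: 000100
010100
011000
000000
001000
step 5: 000100
010100
011000
011000
000000
step 6: 001000
010100
100100
011000
001000
step 7: 011100
010100
100100
011100
001100
step 8: 010010
110110
100110
010010
000010

0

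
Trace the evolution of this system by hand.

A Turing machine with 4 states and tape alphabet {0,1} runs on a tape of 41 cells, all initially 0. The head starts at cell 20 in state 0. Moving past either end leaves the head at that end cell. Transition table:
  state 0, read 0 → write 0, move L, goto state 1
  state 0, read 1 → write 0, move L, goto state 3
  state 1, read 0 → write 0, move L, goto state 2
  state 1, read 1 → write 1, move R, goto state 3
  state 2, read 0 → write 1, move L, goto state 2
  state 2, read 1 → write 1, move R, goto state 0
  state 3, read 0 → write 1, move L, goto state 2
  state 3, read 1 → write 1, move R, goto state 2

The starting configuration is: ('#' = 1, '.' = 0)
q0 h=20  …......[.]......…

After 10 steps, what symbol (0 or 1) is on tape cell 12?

step 0: q0 h=20  …......[.]......…
step 1: q1 h=19  …......[.]......…
step 2: q2 h=18  …......[.]......…
step 3: q2 h=17  …......[.]#.....…
step 4: q2 h=16  …......[.]##....…
step 5: q2 h=15  …......[.]###...…
step 6: q2 h=14  …......[.]####..…
step 7: q2 h=13  …......[.]#####.…
step 8: q2 h=12  …......[.]######…
step 9: q2 h=11  …......[.]######…
step 10: q2 h=10  …......[.]######…

1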